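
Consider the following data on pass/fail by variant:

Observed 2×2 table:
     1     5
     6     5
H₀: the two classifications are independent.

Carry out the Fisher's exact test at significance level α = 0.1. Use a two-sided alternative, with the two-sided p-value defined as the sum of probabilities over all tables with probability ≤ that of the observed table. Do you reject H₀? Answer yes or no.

reject H₀: no

Margins: r₁=6, r₂=11, c₁=7, c₂=10, n=17
p_obs = C(6,1)·C(11,6)/C(17,7); sum pmf over tables with pmf ≤ p_obs
p-value (two-sided) = 0.30430
At α=0.1: p ≥ α → fail to reject H₀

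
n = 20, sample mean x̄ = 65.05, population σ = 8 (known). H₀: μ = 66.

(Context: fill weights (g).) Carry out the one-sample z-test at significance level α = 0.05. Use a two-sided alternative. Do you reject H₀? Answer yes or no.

SE = σ/√n = 8/√20 = 1.7889
z = (x̄−μ₀)/SE = (65.05−66)/1.7889 = -0.5311
p-value (two-sided) = 0.59537
At α=0.05: p ≥ α → fail to reject H₀

reject H₀: no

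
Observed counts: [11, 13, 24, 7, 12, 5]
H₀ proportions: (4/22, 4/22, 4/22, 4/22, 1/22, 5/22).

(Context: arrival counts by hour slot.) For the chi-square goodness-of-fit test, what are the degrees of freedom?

degrees of freedom = 5

df = k − 1 = 6 − 1 = 5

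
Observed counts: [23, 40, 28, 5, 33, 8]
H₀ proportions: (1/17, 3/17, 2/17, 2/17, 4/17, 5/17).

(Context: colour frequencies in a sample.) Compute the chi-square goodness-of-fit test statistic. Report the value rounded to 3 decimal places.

test statistic = 80.387

n = 137; E_i = n·p_i = [8.06, 24.18, 16.12, 16.12, 32.24, 40.29]
χ² = (23−8.06)²/8.06 + (40−24.18)²/24.18 + (28−16.12)²/16.12 + (5−16.12)²/16.12 + (33−32.24)²/32.24 + (8−40.29)²/40.29 = 80.3870
df = 5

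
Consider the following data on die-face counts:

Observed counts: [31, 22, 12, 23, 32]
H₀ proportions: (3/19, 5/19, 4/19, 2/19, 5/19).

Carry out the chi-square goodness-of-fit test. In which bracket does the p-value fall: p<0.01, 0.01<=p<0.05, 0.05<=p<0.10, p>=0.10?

n = 120; E_i = n·p_i = [18.95, 31.58, 25.26, 12.63, 31.58]
χ² = (31−18.95)²/18.95 + (22−31.58)²/31.58 + (12−25.26)²/25.26 + (23−12.63)²/12.63 + (32−31.58)²/31.58 = 26.0519
df = 4
p-value (upper-tail) = 0.00003
→ bracket: p<0.01

p-value bracket: p<0.01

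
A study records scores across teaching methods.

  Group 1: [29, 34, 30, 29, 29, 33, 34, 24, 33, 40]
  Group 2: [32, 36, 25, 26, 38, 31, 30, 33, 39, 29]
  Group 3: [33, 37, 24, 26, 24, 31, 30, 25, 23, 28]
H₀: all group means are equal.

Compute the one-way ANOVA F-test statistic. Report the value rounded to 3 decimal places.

Group means [31.50, 31.90, 28.10], grand mean 30.500
SSB = Σnᵢ(x̄ᵢ−x̄)² = 87.200; SSW = ΣΣ(x−x̄ᵢ)² = 556.300
MSB = 87.200/2 = 43.6000; MSW = 556.300/27 = 20.6037
F = MSB/MSW = 2.1161
df = (2, 27)

test statistic = 2.116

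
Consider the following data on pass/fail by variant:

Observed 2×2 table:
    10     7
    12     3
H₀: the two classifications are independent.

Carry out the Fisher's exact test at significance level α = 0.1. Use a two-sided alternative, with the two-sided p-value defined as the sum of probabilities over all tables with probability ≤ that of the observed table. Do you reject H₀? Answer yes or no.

reject H₀: no

Margins: r₁=17, r₂=15, c₁=22, c₂=10, n=32
p_obs = C(17,10)·C(15,12)/C(32,22); sum pmf over tables with pmf ≤ p_obs
p-value (two-sided) = 0.26545
At α=0.1: p ≥ α → fail to reject H₀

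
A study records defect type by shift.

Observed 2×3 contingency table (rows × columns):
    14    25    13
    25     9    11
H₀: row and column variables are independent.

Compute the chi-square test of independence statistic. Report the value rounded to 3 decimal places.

Row totals [52, 45], col totals [39, 34, 24], n=97
χ² = (14−20.91)²/20.91 + (25−18.23)²/18.23 + (13−12.87)²/12.87 + (25−18.09)²/18.09 + (9−15.77)²/15.77 + (11−11.13)²/11.13 = 10.3474
df = 2

test statistic = 10.347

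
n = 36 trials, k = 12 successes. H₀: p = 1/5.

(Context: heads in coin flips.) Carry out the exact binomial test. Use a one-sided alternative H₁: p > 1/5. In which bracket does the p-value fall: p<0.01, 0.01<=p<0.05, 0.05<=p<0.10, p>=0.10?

Exact binomial: n=36, k=12, p₀=1/5=0.2000
P(X≥12) from Σ C(n,i)·p₀^i·(1−p₀)^(n−i)
p-value (one-sided, H₁ greater) = 0.04243
→ bracket: 0.01<=p<0.05

p-value bracket: 0.01<=p<0.05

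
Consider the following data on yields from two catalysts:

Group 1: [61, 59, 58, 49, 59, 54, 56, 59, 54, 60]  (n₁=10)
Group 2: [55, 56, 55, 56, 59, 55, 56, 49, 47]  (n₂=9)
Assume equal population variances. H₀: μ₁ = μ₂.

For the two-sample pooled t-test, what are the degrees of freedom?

degrees of freedom = 17

df = n₁ + n₂ − 2 = 10 + 9 − 2 = 17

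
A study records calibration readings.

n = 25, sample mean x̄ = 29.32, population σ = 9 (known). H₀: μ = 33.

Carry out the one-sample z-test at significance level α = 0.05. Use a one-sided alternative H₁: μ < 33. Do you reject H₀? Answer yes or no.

SE = σ/√n = 9/√25 = 1.8000
z = (x̄−μ₀)/SE = (29.32−33)/1.8000 = -2.0444
p-value (one-sided, H₁ less) = 0.02045
At α=0.05: p < α → reject H₀

reject H₀: yes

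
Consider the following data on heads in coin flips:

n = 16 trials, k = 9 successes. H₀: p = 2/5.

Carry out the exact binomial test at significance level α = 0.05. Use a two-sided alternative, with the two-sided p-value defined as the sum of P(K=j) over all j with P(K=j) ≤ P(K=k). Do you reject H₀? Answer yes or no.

reject H₀: no

Exact binomial: n=16, k=9, p₀=2/5=0.4000
P(X=j) = C(n,j)·p₀^j·(1−p₀)^(n−j); p = Σ P(X=j) over j with P(X=j) ≤ P(X=9)
p-value (two-sided) = 0.20742
At α=0.05: p ≥ α → fail to reject H₀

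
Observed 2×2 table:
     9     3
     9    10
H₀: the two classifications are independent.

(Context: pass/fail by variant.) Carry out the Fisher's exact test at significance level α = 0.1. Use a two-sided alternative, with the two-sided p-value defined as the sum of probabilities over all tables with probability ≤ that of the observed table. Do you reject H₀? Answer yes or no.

Margins: r₁=12, r₂=19, c₁=18, c₂=13, n=31
p_obs = C(12,9)·C(19,9)/C(31,18); sum pmf over tables with pmf ≤ p_obs
p-value (two-sided) = 0.15815
At α=0.1: p ≥ α → fail to reject H₀

reject H₀: no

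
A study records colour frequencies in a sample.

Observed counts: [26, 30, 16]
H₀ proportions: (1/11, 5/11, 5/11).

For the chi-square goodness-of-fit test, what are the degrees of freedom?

degrees of freedom = 2

df = k − 1 = 3 − 1 = 2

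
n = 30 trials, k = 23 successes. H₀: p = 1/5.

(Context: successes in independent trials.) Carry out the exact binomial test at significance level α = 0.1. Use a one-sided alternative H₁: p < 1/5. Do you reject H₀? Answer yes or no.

reject H₀: no

Exact binomial: n=30, k=23, p₀=1/5=0.2000
P(X≤23) from Σ C(n,i)·p₀^i·(1−p₀)^(n−i)
p-value (one-sided, H₁ less) = 1.00000
At α=0.1: p ≥ α → fail to reject H₀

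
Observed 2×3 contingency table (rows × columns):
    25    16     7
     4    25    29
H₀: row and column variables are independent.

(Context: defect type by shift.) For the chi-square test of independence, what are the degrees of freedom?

degrees of freedom = 2

df = (r−1)(c−1) = (2−1)·(3−1) = 2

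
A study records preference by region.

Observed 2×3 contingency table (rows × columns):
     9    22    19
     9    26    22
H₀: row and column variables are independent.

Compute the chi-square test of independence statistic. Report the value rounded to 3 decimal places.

test statistic = 0.095

Row totals [50, 57], col totals [18, 48, 41], n=107
χ² = (9−8.41)²/8.41 + (22−22.43)²/22.43 + (19−19.16)²/19.16 + (9−9.59)²/9.59 + (26−25.57)²/25.57 + (22−21.84)²/21.84 = 0.0953
df = 2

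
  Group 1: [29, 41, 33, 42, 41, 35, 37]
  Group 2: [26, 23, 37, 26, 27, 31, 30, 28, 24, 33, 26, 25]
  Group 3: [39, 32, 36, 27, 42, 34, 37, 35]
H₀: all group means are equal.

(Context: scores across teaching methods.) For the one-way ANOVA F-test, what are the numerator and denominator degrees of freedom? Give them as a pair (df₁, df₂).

degrees of freedom = [2, 24]

k = 3 groups, N = 27 total
df = (k−1, N−k) = (3−1, 27−3) = (2, 24)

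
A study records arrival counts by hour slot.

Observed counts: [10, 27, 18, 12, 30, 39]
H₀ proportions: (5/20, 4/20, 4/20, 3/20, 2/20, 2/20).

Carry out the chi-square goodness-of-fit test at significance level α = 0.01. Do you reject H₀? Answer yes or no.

reject H₀: yes

n = 136; E_i = n·p_i = [34.00, 27.20, 27.20, 20.40, 13.60, 13.60]
χ² = (10−34.00)²/34.00 + (27−27.20)²/27.20 + (18−27.20)²/27.20 + (12−20.40)²/20.40 + (30−13.60)²/13.60 + (39−13.60)²/13.60 = 90.7279
df = 5
p-value (upper-tail) = 0.00000
At α=0.01: p < α → reject H₀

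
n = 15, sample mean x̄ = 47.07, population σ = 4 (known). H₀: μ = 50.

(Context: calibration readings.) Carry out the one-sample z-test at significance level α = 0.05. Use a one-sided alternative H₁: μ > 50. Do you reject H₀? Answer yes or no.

SE = σ/√n = 4/√15 = 1.0328
z = (x̄−μ₀)/SE = (47.07−50)/1.0328 = -2.8370
p-value (one-sided, H₁ greater) = 0.99772
At α=0.05: p ≥ α → fail to reject H₀

reject H₀: no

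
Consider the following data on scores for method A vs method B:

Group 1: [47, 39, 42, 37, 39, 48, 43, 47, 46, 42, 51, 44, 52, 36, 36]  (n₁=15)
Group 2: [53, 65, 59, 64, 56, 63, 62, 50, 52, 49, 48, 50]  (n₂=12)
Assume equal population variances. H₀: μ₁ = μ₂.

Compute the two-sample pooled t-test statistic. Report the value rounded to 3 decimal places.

x̄₁=43.267, s₁=5.203, n₁=15
x̄₂=55.917, s₂=6.388, n₂=12
s_p² = [14·5.203² + 11·6.388²]/25 = 33.1140
SE = √(s_p²·(1/15+1/12)) = 2.2287
t = (43.267−55.917)/2.2287 = -5.6760
df = 25

test statistic = -5.676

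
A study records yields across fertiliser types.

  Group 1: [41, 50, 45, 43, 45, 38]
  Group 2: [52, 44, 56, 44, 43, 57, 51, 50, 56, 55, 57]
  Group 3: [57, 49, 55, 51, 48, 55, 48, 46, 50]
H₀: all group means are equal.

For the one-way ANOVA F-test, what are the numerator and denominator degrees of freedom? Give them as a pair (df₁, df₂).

k = 3 groups, N = 26 total
df = (k−1, N−k) = (3−1, 26−3) = (2, 23)

degrees of freedom = [2, 23]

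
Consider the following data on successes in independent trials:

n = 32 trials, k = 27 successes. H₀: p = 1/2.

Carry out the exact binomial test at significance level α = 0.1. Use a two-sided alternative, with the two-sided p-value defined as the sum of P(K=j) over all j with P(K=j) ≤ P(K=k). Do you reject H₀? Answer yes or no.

Exact binomial: n=32, k=27, p₀=1/2=0.5000
P(X=j) = C(n,j)·p₀^j·(1−p₀)^(n−j); p = Σ P(X=j) over j with P(X=j) ≤ P(X=27)
p-value (two-sided) = 0.00011
At α=0.1: p < α → reject H₀

reject H₀: yes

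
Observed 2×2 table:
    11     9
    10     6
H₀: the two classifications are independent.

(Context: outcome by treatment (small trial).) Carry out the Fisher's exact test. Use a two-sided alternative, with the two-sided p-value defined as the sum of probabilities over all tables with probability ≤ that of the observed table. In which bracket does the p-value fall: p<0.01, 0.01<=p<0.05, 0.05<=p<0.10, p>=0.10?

Margins: r₁=20, r₂=16, c₁=21, c₂=15, n=36
p_obs = C(20,11)·C(16,10)/C(36,21); sum pmf over tables with pmf ≤ p_obs
p-value (two-sided) = 0.74118
→ bracket: p>=0.10

p-value bracket: p>=0.10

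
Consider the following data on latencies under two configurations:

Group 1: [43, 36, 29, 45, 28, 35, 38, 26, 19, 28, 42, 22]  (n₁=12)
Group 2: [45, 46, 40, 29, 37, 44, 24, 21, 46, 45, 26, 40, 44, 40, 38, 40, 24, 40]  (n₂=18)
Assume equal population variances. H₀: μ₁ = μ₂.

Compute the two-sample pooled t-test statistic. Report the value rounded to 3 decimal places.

test statistic = -1.453

x̄₁=32.583, s₁=8.490, n₁=12
x̄₂=37.167, s₂=8.445, n₂=18
s_p² = [11·8.490² + 17·8.445²]/28 = 71.6220
SE = √(s_p²·(1/12+1/18)) = 3.1540
t = (32.583−37.167)/3.1540 = -1.4532
df = 28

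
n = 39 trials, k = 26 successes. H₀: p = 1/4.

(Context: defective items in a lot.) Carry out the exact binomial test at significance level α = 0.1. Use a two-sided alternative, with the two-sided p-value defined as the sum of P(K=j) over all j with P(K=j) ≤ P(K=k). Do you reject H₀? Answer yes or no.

Exact binomial: n=39, k=26, p₀=1/4=0.2500
P(X=j) = C(n,j)·p₀^j·(1−p₀)^(n−j); p = Σ P(X=j) over j with P(X=j) ≤ P(X=26)
p-value (two-sided) = 0.00000
At α=0.1: p < α → reject H₀

reject H₀: yes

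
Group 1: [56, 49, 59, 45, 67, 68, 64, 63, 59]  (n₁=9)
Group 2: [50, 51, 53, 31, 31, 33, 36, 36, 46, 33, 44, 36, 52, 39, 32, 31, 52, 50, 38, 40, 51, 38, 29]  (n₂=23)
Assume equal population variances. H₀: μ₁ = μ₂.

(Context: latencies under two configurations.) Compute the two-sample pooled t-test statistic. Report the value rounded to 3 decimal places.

test statistic = 5.695

x̄₁=58.889, s₁=7.833, n₁=9
x̄₂=40.522, s₂=8.333, n₂=23
s_p² = [8·7.833² + 22·8.333²]/30 = 67.2876
SE = √(s_p²·(1/9+1/23)) = 3.2252
t = (58.889−40.522)/3.2252 = 5.6949
df = 30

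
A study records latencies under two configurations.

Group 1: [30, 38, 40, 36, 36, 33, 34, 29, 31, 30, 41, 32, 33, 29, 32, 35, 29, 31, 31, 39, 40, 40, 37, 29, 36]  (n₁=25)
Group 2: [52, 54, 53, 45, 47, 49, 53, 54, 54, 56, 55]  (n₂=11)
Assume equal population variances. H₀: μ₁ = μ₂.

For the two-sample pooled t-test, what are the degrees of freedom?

degrees of freedom = 34

df = n₁ + n₂ − 2 = 25 + 11 − 2 = 34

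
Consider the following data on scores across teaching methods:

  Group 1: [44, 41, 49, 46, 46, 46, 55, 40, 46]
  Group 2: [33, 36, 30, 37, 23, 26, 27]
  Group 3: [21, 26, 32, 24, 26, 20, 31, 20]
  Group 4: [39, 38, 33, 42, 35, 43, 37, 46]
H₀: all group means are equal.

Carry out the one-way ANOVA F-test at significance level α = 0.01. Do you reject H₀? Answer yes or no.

reject H₀: yes

Group means [45.89, 30.29, 25.00, 39.12], grand mean 35.562
SSB = Σnᵢ(x̄ᵢ−x̄)² = 2148.683; SSW = ΣΣ(x−x̄ᵢ)² = 607.192
MSB = 2148.683/3 = 716.2275; MSW = 607.192/28 = 21.6854
F = MSB/MSW = 33.0280
df = (3, 28)
p-value (upper-tail) = 0.00000
At α=0.01: p < α → reject H₀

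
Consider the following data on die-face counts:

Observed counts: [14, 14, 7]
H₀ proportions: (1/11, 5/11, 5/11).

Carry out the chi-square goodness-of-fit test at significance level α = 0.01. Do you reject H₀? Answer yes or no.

reject H₀: yes

n = 35; E_i = n·p_i = [3.18, 15.91, 15.91]
χ² = (14−3.18)²/3.18 + (14−15.91)²/15.91 + (7−15.91)²/15.91 = 42.0000
df = 2
p-value (upper-tail) = 0.00000
At α=0.01: p < α → reject H₀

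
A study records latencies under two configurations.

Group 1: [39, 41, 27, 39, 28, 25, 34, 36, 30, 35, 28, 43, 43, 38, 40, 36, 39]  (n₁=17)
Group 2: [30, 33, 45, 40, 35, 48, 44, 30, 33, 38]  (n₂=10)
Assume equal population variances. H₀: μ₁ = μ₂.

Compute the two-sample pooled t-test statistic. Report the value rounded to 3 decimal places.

x̄₁=35.353, s₁=5.776, n₁=17
x̄₂=37.600, s₂=6.450, n₂=10
s_p² = [16·5.776² + 9·6.450²]/25 = 36.3313
SE = √(s_p²·(1/17+1/10)) = 2.4021
t = (35.353−37.600)/2.4021 = -0.9354
df = 25

test statistic = -0.935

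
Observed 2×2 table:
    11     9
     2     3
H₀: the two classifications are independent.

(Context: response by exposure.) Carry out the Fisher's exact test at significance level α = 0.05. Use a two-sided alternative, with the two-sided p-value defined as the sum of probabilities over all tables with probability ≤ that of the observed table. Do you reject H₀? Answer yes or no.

reject H₀: no

Margins: r₁=20, r₂=5, c₁=13, c₂=12, n=25
p_obs = C(20,11)·C(5,2)/C(25,13); sum pmf over tables with pmf ≤ p_obs
p-value (two-sided) = 0.64472
At α=0.05: p ≥ α → fail to reject H₀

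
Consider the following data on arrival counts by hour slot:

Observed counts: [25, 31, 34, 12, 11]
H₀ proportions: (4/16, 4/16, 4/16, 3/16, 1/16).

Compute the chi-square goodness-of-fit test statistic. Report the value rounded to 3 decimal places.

test statistic = 7.991

n = 113; E_i = n·p_i = [28.25, 28.25, 28.25, 21.19, 7.06]
χ² = (25−28.25)²/28.25 + (31−28.25)²/28.25 + (34−28.25)²/28.25 + (12−21.19)²/21.19 + (11−7.06)²/7.06 = 7.9912
df = 4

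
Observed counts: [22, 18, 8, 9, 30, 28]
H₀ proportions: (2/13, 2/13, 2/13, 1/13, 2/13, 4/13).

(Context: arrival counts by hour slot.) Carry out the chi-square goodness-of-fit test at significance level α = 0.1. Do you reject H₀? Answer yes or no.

n = 115; E_i = n·p_i = [17.69, 17.69, 17.69, 8.85, 17.69, 35.38]
χ² = (22−17.69)²/17.69 + (18−17.69)²/17.69 + (8−17.69)²/17.69 + (9−8.85)²/8.85 + (30−17.69)²/17.69 + (28−35.38)²/35.38 = 16.4696
df = 5
p-value (upper-tail) = 0.00562
At α=0.1: p < α → reject H₀

reject H₀: yes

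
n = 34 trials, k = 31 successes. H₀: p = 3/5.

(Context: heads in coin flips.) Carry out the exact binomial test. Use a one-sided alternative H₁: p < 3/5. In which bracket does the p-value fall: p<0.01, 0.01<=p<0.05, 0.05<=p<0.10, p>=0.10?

Exact binomial: n=34, k=31, p₀=3/5=0.6000
P(X≤31) from Σ C(n,i)·p₀^i·(1−p₀)^(n−i)
p-value (one-sided, H₁ less) = 0.99999
→ bracket: p>=0.10

p-value bracket: p>=0.10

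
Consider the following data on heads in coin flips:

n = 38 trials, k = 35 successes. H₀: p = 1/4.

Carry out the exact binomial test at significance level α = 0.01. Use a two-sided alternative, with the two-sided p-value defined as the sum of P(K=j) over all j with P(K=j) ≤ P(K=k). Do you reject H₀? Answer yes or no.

Exact binomial: n=38, k=35, p₀=1/4=0.2500
P(X=j) = C(n,j)·p₀^j·(1−p₀)^(n−j); p = Σ P(X=j) over j with P(X=j) ≤ P(X=35)
p-value (two-sided) = 0.00000
At α=0.01: p < α → reject H₀

reject H₀: yes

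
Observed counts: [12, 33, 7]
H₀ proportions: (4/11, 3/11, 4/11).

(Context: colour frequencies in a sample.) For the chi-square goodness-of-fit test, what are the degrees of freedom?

df = k − 1 = 3 − 1 = 2

degrees of freedom = 2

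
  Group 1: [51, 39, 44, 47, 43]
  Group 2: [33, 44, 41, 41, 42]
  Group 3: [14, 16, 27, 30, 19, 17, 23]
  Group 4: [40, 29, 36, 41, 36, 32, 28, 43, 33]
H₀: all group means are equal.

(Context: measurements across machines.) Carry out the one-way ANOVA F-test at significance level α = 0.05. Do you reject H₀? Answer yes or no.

Group means [44.80, 40.20, 20.86, 35.33], grand mean 34.192
SSB = Σnᵢ(x̄ᵢ−x̄)² = 1999.581; SSW = ΣΣ(x−x̄ᵢ)² = 590.457
MSB = 1999.581/3 = 666.5271; MSW = 590.457/22 = 26.8390
F = MSB/MSW = 24.8343
df = (3, 22)
p-value (upper-tail) = 0.00000
At α=0.05: p < α → reject H₀

reject H₀: yes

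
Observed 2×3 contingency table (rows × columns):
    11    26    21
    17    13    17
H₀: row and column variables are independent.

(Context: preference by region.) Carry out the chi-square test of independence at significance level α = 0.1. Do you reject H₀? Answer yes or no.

reject H₀: yes

Row totals [58, 47], col totals [28, 39, 38], n=105
χ² = (11−15.47)²/15.47 + (26−21.54)²/21.54 + (21−20.99)²/20.99 + (17−12.53)²/12.53 + (13−17.46)²/17.46 + (17−17.01)²/17.01 = 4.9420
df = 2
p-value (upper-tail) = 0.08450
At α=0.1: p < α → reject H₀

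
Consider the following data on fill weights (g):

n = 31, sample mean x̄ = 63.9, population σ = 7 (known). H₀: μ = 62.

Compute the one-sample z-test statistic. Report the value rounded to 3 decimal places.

SE = σ/√n = 7/√31 = 1.2572
z = (x̄−μ₀)/SE = (63.9−62)/1.2572 = 1.5113

test statistic = 1.511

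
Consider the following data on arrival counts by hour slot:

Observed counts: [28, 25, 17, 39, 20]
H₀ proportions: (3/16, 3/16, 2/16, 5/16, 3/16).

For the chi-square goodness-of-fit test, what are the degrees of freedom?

degrees of freedom = 4

df = k − 1 = 5 − 1 = 4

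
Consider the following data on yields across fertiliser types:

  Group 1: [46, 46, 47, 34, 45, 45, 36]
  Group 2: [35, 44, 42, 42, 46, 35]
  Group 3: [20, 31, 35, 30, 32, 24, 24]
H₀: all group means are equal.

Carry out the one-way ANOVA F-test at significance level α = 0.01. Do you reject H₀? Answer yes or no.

Group means [42.71, 40.67, 28.00], grand mean 36.950
SSB = Σnᵢ(x̄ᵢ−x̄)² = 876.188; SSW = ΣΣ(x−x̄ᵢ)² = 452.762
MSB = 876.188/2 = 438.0940; MSW = 452.762/17 = 26.6331
F = MSB/MSW = 16.4493
df = (2, 17)
p-value (upper-tail) = 0.00011
At α=0.01: p < α → reject H₀

reject H₀: yes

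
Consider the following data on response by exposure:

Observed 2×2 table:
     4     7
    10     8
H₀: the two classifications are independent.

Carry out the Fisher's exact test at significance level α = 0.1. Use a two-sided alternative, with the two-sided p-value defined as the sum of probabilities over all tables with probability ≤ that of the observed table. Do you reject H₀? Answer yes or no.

reject H₀: no

Margins: r₁=11, r₂=18, c₁=14, c₂=15, n=29
p_obs = C(11,4)·C(18,10)/C(29,14); sum pmf over tables with pmf ≤ p_obs
p-value (two-sided) = 0.44973
At α=0.1: p ≥ α → fail to reject H₀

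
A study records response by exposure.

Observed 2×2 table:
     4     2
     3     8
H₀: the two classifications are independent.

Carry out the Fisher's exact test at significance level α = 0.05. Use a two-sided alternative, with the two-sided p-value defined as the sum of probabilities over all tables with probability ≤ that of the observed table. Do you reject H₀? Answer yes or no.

Margins: r₁=6, r₂=11, c₁=7, c₂=10, n=17
p_obs = C(6,4)·C(11,3)/C(17,7); sum pmf over tables with pmf ≤ p_obs
p-value (two-sided) = 0.16176
At α=0.05: p ≥ α → fail to reject H₀

reject H₀: no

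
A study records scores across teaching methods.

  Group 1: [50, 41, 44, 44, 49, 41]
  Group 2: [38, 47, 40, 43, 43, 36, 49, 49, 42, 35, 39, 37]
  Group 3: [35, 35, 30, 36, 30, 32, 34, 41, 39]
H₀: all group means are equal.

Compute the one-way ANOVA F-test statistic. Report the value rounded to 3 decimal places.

test statistic = 11.338

Group means [44.83, 41.50, 34.67], grand mean 39.963
SSB = Σnᵢ(x̄ᵢ−x̄)² = 423.130; SSW = ΣΣ(x−x̄ᵢ)² = 447.833
MSB = 423.130/2 = 211.5648; MSW = 447.833/24 = 18.6597
F = MSB/MSW = 11.3380
df = (2, 24)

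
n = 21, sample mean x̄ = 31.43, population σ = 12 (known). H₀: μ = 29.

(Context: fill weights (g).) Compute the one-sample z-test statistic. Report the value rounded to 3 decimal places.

SE = σ/√n = 12/√21 = 2.6186
z = (x̄−μ₀)/SE = (31.43−29)/2.6186 = 0.9280

test statistic = 0.928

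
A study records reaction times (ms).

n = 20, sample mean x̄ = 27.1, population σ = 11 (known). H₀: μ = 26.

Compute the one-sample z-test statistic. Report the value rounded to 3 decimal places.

test statistic = 0.447

SE = σ/√n = 11/√20 = 2.4597
z = (x̄−μ₀)/SE = (27.1−26)/2.4597 = 0.4472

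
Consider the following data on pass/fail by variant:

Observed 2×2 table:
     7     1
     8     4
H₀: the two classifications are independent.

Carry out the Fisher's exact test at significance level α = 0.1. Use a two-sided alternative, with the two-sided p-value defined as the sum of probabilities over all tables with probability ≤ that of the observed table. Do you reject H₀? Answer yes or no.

Margins: r₁=8, r₂=12, c₁=15, c₂=5, n=20
p_obs = C(8,7)·C(12,8)/C(20,15); sum pmf over tables with pmf ≤ p_obs
p-value (two-sided) = 0.60268
At α=0.1: p ≥ α → fail to reject H₀

reject H₀: no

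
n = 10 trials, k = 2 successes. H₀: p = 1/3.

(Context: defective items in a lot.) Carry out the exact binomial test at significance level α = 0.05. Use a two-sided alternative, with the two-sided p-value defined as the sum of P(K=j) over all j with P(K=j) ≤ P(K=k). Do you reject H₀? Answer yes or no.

reject H₀: no

Exact binomial: n=10, k=2, p₀=1/3=0.3333
P(X=j) = C(n,j)·p₀^j·(1−p₀)^(n−j); p = Σ P(X=j) over j with P(X=j) ≤ P(X=2)
p-value (two-sided) = 0.51227
At α=0.05: p ≥ α → fail to reject H₀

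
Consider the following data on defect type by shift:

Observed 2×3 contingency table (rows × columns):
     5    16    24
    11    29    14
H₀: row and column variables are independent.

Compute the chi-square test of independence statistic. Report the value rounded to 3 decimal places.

Row totals [45, 54], col totals [16, 45, 38], n=99
χ² = (5−7.27)²/7.27 + (16−20.45)²/20.45 + (24−17.27)²/17.27 + (11−8.73)²/8.73 + (29−24.55)²/24.55 + (14−20.73)²/20.73 = 7.8841
df = 2

test statistic = 7.884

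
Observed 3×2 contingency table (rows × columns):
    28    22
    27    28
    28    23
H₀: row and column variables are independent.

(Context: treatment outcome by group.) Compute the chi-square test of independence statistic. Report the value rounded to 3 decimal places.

test statistic = 0.590

Row totals [50, 55, 51], col totals [83, 73], n=156
χ² = (28−26.60)²/26.60 + (22−23.40)²/23.40 + (27−29.26)²/29.26 + (28−25.74)²/25.74 + (28−27.13)²/27.13 + (23−23.87)²/23.87 = 0.5898
df = 2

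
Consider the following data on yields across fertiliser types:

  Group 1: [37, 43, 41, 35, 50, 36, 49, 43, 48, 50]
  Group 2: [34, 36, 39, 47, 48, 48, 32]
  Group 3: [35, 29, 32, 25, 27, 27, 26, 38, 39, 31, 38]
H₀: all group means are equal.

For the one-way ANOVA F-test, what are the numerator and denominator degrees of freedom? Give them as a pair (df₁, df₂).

degrees of freedom = [2, 25]

k = 3 groups, N = 28 total
df = (k−1, N−k) = (3−1, 28−3) = (2, 25)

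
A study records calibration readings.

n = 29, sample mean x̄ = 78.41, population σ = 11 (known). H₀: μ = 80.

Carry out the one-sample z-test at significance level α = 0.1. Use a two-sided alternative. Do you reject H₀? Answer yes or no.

reject H₀: no

SE = σ/√n = 11/√29 = 2.0426
z = (x̄−μ₀)/SE = (78.41−80)/2.0426 = -0.7784
p-value (two-sided) = 0.43633
At α=0.1: p ≥ α → fail to reject H₀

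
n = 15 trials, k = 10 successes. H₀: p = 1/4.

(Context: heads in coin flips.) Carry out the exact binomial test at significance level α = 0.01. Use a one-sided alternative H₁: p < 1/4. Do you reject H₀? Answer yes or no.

Exact binomial: n=15, k=10, p₀=1/4=0.2500
P(X≤10) from Σ C(n,i)·p₀^i·(1−p₀)^(n−i)
p-value (one-sided, H₁ less) = 0.99988
At α=0.01: p ≥ α → fail to reject H₀

reject H₀: no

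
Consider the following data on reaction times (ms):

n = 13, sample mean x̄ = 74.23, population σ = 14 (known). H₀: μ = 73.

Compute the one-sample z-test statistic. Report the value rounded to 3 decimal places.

test statistic = 0.317

SE = σ/√n = 14/√13 = 3.8829
z = (x̄−μ₀)/SE = (74.23−73)/3.8829 = 0.3168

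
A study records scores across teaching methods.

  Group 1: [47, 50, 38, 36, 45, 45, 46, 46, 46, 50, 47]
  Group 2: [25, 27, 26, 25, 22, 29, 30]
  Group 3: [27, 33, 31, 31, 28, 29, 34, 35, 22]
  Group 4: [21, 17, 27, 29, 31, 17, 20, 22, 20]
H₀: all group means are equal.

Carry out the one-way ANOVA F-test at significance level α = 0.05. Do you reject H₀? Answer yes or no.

Group means [45.09, 26.29, 30.00, 22.67], grand mean 32.056
SSB = Σnᵢ(x̄ᵢ−x̄)² = 2933.551; SSW = ΣΣ(x−x̄ᵢ)² = 574.338
MSB = 2933.551/3 = 977.8504; MSW = 574.338/32 = 17.9481
F = MSB/MSW = 54.4823
df = (3, 32)
p-value (upper-tail) = 0.00000
At α=0.05: p < α → reject H₀

reject H₀: yes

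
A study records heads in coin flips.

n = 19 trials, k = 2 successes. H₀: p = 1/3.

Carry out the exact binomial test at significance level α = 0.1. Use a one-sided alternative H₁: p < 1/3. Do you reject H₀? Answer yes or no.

reject H₀: yes

Exact binomial: n=19, k=2, p₀=1/3=0.3333
P(X≤2) from Σ C(n,i)·p₀^i·(1−p₀)^(n−i)
p-value (one-sided, H₁ less) = 0.02402
At α=0.1: p < α → reject H₀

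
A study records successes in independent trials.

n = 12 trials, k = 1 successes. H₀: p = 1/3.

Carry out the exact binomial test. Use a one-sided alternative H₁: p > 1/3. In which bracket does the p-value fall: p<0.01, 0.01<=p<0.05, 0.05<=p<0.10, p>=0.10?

p-value bracket: p>=0.10

Exact binomial: n=12, k=1, p₀=1/3=0.3333
P(X≥1) from Σ C(n,i)·p₀^i·(1−p₀)^(n−i)
p-value (one-sided, H₁ greater) = 0.99229
→ bracket: p>=0.10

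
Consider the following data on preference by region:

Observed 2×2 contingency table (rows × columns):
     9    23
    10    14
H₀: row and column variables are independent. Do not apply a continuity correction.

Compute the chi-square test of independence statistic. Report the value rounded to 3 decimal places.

Row totals [32, 24], col totals [19, 37], n=56
χ² = (9−10.86)²/10.86 + (23−21.14)²/21.14 + (10−8.14)²/8.14 + (14−15.86)²/15.86 = 1.1219
df = 1

test statistic = 1.122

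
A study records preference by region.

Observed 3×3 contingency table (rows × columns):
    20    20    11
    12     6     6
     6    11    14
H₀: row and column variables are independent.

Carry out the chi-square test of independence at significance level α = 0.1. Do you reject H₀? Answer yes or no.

Row totals [51, 24, 31], col totals [38, 37, 31], n=106
χ² = (20−18.28)²/18.28 + (20−17.80)²/17.80 + (11−14.92)²/14.92 + (12−8.60)²/8.60 + (6−8.38)²/8.38 + (6−7.02)²/7.02 + (6−11.11)²/11.11 + (11−10.82)²/10.82 + (14−9.07)²/9.07 = 8.6643
df = 4
p-value (upper-tail) = 0.07006
At α=0.1: p < α → reject H₀

reject H₀: yes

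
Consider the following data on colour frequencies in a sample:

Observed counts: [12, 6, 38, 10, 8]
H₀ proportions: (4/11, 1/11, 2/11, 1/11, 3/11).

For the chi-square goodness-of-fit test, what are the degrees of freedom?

df = k − 1 = 5 − 1 = 4

degrees of freedom = 4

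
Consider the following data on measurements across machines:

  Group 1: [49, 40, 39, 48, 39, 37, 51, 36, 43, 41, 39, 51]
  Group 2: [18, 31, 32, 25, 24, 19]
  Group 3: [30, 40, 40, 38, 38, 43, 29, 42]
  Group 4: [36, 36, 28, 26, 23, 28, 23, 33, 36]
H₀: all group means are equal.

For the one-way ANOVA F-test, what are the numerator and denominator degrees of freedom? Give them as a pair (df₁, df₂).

degrees of freedom = [3, 31]

k = 4 groups, N = 35 total
df = (k−1, N−k) = (4−1, 35−4) = (3, 31)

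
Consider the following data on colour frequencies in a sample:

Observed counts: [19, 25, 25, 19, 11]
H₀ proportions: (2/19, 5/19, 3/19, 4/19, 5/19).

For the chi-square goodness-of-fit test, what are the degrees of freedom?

df = k − 1 = 5 − 1 = 4

degrees of freedom = 4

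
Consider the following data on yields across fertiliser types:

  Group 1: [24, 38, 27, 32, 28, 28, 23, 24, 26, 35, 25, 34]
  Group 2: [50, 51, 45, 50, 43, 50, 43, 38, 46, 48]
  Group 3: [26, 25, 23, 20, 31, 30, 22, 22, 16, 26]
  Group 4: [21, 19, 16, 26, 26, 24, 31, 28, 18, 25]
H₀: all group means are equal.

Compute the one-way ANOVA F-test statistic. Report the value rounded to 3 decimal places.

test statistic = 54.293

Group means [28.67, 46.40, 24.10, 23.40], grand mean 30.548
SSB = Σnᵢ(x̄ᵢ−x̄)² = 3482.038; SSW = ΣΣ(x−x̄ᵢ)² = 812.367
MSB = 3482.038/3 = 1160.6794; MSW = 812.367/38 = 21.3781
F = MSB/MSW = 54.2930
df = (3, 38)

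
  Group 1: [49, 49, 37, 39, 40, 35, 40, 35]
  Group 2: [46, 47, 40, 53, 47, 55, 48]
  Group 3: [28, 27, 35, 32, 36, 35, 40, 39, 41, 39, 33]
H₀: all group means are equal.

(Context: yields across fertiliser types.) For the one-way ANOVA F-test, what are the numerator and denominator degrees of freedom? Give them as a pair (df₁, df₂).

k = 3 groups, N = 26 total
df = (k−1, N−k) = (3−1, 26−3) = (2, 23)

degrees of freedom = [2, 23]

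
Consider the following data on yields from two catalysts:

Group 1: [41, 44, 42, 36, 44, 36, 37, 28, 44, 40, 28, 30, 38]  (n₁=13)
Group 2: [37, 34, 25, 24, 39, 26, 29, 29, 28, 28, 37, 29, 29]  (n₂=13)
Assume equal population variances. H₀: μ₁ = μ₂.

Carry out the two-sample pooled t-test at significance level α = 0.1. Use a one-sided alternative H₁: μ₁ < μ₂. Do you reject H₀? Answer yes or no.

x̄₁=37.538, s₁=5.825, n₁=13
x̄₂=30.308, s₂=4.854, n₂=13
s_p² = [12·5.825² + 12·4.854²]/24 = 28.7500
SE = √(s_p²·(1/13+1/13)) = 2.1031
t = (37.538−30.308)/2.1031 = 3.4381
df = 24
p-value (one-sided, H₁ less) = 0.99893
At α=0.1: p ≥ α → fail to reject H₀

reject H₀: no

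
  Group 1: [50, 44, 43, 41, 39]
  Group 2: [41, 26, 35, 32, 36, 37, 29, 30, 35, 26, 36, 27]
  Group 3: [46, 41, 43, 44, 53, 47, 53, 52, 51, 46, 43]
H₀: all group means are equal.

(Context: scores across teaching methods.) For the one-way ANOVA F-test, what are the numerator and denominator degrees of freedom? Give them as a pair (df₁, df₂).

k = 3 groups, N = 28 total
df = (k−1, N−k) = (3−1, 28−3) = (2, 25)

degrees of freedom = [2, 25]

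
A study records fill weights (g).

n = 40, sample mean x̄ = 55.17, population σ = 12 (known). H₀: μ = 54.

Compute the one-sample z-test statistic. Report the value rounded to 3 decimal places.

test statistic = 0.617

SE = σ/√n = 12/√40 = 1.8974
z = (x̄−μ₀)/SE = (55.17−54)/1.8974 = 0.6166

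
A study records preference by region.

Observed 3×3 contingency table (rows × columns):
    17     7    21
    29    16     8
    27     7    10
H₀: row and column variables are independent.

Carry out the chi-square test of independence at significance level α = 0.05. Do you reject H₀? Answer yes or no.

reject H₀: yes

Row totals [45, 53, 44], col totals [73, 30, 39], n=142
χ² = (17−23.13)²/23.13 + (7−9.51)²/9.51 + (21−12.36)²/12.36 + (29−27.25)²/27.25 + (16−11.20)²/11.20 + (8−14.56)²/14.56 + (27−22.62)²/22.62 + (7−9.30)²/9.30 + (10−12.08)²/12.08 = 15.2294
df = 4
p-value (upper-tail) = 0.00425
At α=0.05: p < α → reject H₀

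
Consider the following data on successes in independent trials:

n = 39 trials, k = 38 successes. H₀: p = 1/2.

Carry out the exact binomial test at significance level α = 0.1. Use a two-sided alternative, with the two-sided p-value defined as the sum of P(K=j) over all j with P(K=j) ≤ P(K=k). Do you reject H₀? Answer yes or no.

Exact binomial: n=39, k=38, p₀=1/2=0.5000
P(X=j) = C(n,j)·p₀^j·(1−p₀)^(n−j); p = Σ P(X=j) over j with P(X=j) ≤ P(X=38)
p-value (two-sided) = 0.00000
At α=0.1: p < α → reject H₀

reject H₀: yes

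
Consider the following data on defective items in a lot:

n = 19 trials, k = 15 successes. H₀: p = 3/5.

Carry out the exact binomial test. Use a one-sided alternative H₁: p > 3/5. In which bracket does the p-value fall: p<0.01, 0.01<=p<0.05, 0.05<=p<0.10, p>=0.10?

p-value bracket: 0.05<=p<0.10

Exact binomial: n=19, k=15, p₀=3/5=0.6000
P(X≥15) from Σ C(n,i)·p₀^i·(1−p₀)^(n−i)
p-value (one-sided, H₁ greater) = 0.06961
→ bracket: 0.05<=p<0.10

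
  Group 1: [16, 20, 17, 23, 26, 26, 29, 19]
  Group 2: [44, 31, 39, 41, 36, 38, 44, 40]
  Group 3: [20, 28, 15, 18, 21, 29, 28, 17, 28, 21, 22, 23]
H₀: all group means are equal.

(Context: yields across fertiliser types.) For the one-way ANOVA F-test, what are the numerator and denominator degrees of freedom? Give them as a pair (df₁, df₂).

k = 3 groups, N = 28 total
df = (k−1, N−k) = (3−1, 28−3) = (2, 25)

degrees of freedom = [2, 25]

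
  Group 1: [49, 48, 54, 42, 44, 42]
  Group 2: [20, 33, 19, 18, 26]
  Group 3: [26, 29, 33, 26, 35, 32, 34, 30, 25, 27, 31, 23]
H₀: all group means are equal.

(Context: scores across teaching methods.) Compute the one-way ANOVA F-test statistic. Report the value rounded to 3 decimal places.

test statistic = 39.929

Group means [46.50, 23.20, 29.25], grand mean 32.435
SSB = Σnᵢ(x̄ᵢ−x̄)² = 1735.102; SSW = ΣΣ(x−x̄ᵢ)² = 434.550
MSB = 1735.102/2 = 867.5511; MSW = 434.550/20 = 21.7275
F = MSB/MSW = 39.9287
df = (2, 20)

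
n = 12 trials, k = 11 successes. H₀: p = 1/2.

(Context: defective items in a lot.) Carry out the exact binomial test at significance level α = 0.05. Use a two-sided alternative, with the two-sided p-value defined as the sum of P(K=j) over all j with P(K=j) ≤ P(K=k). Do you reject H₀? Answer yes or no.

reject H₀: yes

Exact binomial: n=12, k=11, p₀=1/2=0.5000
P(X=j) = C(n,j)·p₀^j·(1−p₀)^(n−j); p = Σ P(X=j) over j with P(X=j) ≤ P(X=11)
p-value (two-sided) = 0.00635
At α=0.05: p < α → reject H₀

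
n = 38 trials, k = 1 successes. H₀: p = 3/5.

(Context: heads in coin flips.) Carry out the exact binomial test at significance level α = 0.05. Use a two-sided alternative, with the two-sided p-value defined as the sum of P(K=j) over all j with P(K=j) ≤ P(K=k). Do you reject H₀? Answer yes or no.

Exact binomial: n=38, k=1, p₀=3/5=0.6000
P(X=j) = C(n,j)·p₀^j·(1−p₀)^(n−j); p = Σ P(X=j) over j with P(X=j) ≤ P(X=1)
p-value (two-sided) = 0.00000
At α=0.05: p < α → reject H₀

reject H₀: yes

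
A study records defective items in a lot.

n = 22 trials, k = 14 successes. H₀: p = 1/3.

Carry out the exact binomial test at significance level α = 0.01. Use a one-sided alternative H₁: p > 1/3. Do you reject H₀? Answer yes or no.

reject H₀: yes

Exact binomial: n=22, k=14, p₀=1/3=0.3333
P(X≥14) from Σ C(n,i)·p₀^i·(1−p₀)^(n−i)
p-value (one-sided, H₁ greater) = 0.00349
At α=0.01: p < α → reject H₀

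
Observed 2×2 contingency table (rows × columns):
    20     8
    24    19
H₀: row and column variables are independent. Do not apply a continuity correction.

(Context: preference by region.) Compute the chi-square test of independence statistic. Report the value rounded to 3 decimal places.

test statistic = 1.754

Row totals [28, 43], col totals [44, 27], n=71
χ² = (20−17.35)²/17.35 + (8−10.65)²/10.65 + (24−26.65)²/26.65 + (19−16.35)²/16.35 = 1.7544
df = 1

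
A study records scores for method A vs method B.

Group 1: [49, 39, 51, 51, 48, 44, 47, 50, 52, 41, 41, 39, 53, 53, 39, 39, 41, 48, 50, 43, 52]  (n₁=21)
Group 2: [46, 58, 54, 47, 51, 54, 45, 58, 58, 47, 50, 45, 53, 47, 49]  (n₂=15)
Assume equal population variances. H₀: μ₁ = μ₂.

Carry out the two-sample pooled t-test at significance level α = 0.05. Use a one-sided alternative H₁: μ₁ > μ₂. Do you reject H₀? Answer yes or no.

reject H₀: no

x̄₁=46.190, s₁=5.259, n₁=21
x̄₂=50.800, s₂=4.769, n₂=15
s_p² = [20·5.259² + 14·4.769²]/34 = 25.6364
SE = √(s_p²·(1/21+1/15)) = 1.7117
t = (46.190−50.800)/1.7117 = -2.6930
df = 34
p-value (one-sided, H₁ greater) = 0.99454
At α=0.05: p ≥ α → fail to reject H₀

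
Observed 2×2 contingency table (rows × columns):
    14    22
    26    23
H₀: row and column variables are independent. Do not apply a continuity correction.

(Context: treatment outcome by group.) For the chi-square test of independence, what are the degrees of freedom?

degrees of freedom = 1

df = (r−1)(c−1) = (2−1)·(2−1) = 1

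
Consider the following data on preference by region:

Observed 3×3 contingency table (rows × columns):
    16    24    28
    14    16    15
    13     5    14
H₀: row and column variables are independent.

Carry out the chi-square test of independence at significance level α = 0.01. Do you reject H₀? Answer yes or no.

Row totals [68, 45, 32], col totals [43, 45, 57], n=145
χ² = (16−20.17)²/20.17 + (24−21.10)²/21.10 + (28−26.73)²/26.73 + (14−13.34)²/13.34 + (16−13.97)²/13.97 + (15−17.69)²/17.69 + (13−9.49)²/9.49 + (5−9.93)²/9.93 + (14−12.58)²/12.58 = 5.9631
df = 4
p-value (upper-tail) = 0.20192
At α=0.01: p ≥ α → fail to reject H₀

reject H₀: no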